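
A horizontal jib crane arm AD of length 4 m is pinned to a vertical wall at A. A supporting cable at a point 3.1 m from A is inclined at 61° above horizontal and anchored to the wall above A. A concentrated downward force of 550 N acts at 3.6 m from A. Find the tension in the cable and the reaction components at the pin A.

T = 730.3 N, A_x = 354.0 N, A_y = -88.71 N

ΣM about A: T·sin61°·3.1 − 550·3.6 = 0 → T = 1980/(3.1·0.87462) = 730.271 ≈ 730.3 N.
ΣF_x = 0: A_x − T·cos61° = 0 → A_x = 730.271 × 0.48481 = 354.0 N.
ΣF_y = 0: A_y + T·sin61° − 550 = 0 → A_y = 550 − 730.271 × 0.87462 = -88.71 N.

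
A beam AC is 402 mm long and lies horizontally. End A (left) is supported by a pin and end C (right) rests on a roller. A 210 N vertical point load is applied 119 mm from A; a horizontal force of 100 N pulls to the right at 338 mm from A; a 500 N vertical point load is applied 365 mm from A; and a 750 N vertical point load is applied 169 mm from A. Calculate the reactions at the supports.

A_x = -100.0 N, A_y = 628.6 N, C_y = 831.4 N

ΣM about A: C_y·402 − 210·119 − 500·365 − 750·169 = 0 → C_y = 334240/402 = 831.443 ≈ 831.4 N.
ΣF_y = 0: A_y + 831.443 − 210 − 500 − 750 = 0 → A_y = 628.6 N.
ΣF_x = 0: A_x + 100 = 0 → A_x = -100.0 N.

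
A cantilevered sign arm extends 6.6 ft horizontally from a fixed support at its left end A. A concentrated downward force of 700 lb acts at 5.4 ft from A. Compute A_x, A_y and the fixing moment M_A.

ΣF_x = 0: A_x = 0.
ΣF_y = 0: A_y − 700 = 0 → A_y = 700.0 lb.
ΣM about A: M_A − 700·5.4 = 0 → M_A = 3780 lb·ft.

A_x = 0, A_y = 700.0 lb, M_A = 3780 lb·ft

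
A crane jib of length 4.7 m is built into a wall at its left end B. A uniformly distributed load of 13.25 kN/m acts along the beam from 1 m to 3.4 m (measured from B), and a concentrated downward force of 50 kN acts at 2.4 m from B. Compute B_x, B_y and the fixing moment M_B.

B_x = 0, B_y = 81.80 kN, M_B = 190.0 kN·m

Resultant of the distributed load: 13.25 × 2.4 = 31.8 kN at 2.2 m from B.
ΣF_x = 0: B_x = 0.
ΣF_y = 0: B_y − 13.25·2.4 − 50 = 0 → B_y = 81.80 kN.
ΣM about B: M_B − (13.25·2.4)·2.2 − 50·2.4 = 0 → M_B = 190.0 kN·m.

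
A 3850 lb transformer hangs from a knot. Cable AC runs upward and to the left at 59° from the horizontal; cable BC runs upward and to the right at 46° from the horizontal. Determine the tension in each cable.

T_AC = 2769 lb, T_BC = 2053 lb

ΣF_x = 0: −T_AC·cos59° + T_BC·cos46° = 0 → T_BC = 0.741426·T_AC.
ΣF_y = 0: T_AC·sin59° + T_BC·sin46° = 3850.
Substitute: T_AC·(0.857167 + 0.741426·0.71934) = 3850 → T_AC = 2768.78 ≈ 2769 lb.
Then T_BC = 0.741426 × 2768.78 = 2053 lb.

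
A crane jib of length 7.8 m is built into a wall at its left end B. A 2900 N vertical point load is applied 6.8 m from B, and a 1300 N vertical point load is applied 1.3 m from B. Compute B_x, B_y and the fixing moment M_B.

ΣF_x = 0: B_x = 0.
ΣF_y = 0: B_y − 2900 − 1300 = 0 → B_y = 4200 N.
ΣM about B: M_B − 2900·6.8 − 1300·1.3 = 0 → M_B = 21410 N·m.

B_x = 0, B_y = 4200 N, M_B = 21410 N·m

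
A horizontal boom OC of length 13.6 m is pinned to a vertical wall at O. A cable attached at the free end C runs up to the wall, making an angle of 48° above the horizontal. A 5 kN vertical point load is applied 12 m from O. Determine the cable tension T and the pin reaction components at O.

ΣM about O: T·sin48°·13.6 − 5·12 = 0 → T = 60/(13.6·0.743145) = 5.93661 ≈ 5.937 kN.
ΣF_x = 0: O_x − T·cos48° = 0 → O_x = 5.93661 × 0.669131 = 3.972 kN.
ΣF_y = 0: O_y + T·sin48° − 5 = 0 → O_y = 5 − 5.93661 × 0.743145 = 0.5882 kN.

T = 5.937 kN, O_x = 3.972 kN, O_y = 0.5882 kN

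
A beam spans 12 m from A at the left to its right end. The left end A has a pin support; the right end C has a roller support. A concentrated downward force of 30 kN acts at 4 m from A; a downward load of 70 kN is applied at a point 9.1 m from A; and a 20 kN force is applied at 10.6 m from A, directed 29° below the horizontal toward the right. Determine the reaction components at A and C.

ΣM about A: C_y·12 − 30·4 − 70·9.1 − 20·sin29°·10.6 = 0 → C_y = 859.78/12 = 71.6483 ≈ 71.65 kN.
ΣF_y = 0: A_y + 71.6483 − 30 − 70 − 20·sin29° = 0 → A_y = 38.05 kN.
ΣF_x = 0: A_x + 20·cos29° = 0 → A_x = -17.49 kN.

A_x = -17.49 kN, A_y = 38.05 kN, C_y = 71.65 kN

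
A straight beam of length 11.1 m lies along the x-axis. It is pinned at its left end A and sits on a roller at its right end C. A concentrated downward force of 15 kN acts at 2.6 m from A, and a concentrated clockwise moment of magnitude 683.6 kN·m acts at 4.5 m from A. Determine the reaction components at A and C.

ΣM about A: C_y·11.1 − 15·2.6 − 683.6 = 0 → C_y = 722.6/11.1 = 65.0991 ≈ 65.10 kN.
ΣF_y = 0: A_y + 65.0991 − 15 = 0 → A_y = -50.10 kN.
ΣF_x = 0: no horizontal applied forces, so A_x = 0.

A_x = 0, A_y = -50.10 kN, C_y = 65.10 kN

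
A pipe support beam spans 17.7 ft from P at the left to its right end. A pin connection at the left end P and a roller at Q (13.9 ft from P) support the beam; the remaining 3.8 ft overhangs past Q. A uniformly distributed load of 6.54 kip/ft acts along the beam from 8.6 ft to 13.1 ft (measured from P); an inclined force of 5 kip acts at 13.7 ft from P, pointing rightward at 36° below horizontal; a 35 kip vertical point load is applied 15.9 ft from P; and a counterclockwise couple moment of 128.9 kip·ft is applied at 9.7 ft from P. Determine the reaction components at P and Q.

Resultant of the distributed load: 6.54 × 4.5 = 29.43 kip at 10.85 ft from P.
Moments about P: Q_y·13.9 − (6.54·4.5)·10.85 − 5·sin36°·13.7 − 35·15.9 + 128.9 = 0 → Q_y = 787.179/13.9 = 56.6316 ≈ 56.63 kip.
ΣF_y = 0: P_y + 56.6316 − 6.54·4.5 − 5·sin36° − 35 = 0 → P_y = 10.74 kip.
ΣF_x = 0: P_x + 5·cos36° = 0 → P_x = -4.045 kip.

P_x = -4.045 kip, P_y = 10.74 kip, Q_y = 56.63 kip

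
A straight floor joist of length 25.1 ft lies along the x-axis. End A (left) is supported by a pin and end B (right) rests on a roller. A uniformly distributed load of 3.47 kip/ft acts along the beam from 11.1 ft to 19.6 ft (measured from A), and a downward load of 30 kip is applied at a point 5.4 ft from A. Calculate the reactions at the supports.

Resultant of the distributed load: 3.47 × 8.5 = 29.495 kip at 15.35 ft from A.
Moments about A: B_y·25.1 − (3.47·8.5)·15.35 − 30·5.4 = 0 → B_y = 614.74825/25.1 = 24.492 ≈ 24.49 kip.
ΣF_y = 0: A_y + 24.492 − 3.47·8.5 − 30 = 0 → A_y = 35.00 kip.
ΣF_x = 0: no horizontal applied forces, so A_x = 0.

A_x = 0, A_y = 35.00 kip, B_y = 24.49 kip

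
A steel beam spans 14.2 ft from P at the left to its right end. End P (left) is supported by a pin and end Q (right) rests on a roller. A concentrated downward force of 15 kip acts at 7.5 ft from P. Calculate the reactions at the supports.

Moments about P: Q_y·14.2 − 15·7.5 = 0 → Q_y = 112.5/14.2 = 7.92254 ≈ 7.923 kip.
ΣF_y = 0: P_y + 7.92254 − 15 = 0 → P_y = 7.077 kip.
ΣF_x = 0: no horizontal applied forces, so P_x = 0.

P_x = 0, P_y = 7.077 kip, Q_y = 7.923 kip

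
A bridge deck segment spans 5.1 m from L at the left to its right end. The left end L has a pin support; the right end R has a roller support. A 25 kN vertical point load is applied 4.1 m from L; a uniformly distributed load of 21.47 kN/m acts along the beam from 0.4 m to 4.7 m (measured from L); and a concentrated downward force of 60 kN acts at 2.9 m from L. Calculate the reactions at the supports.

L_x = 0, L_y = 76.94 kN, R_y = 100.4 kN

Resultant of the distributed load: 21.47 × 4.3 = 92.321 kN at 2.55 m from L.
Taking moments about L: R_y·5.1 − 25·4.1 − (21.47·4.3)·2.55 − 60·2.9 = 0 → R_y = 511.91855/5.1 = 100.376 ≈ 100.4 kN.
ΣF_y = 0: L_y + 100.376 − 25 − 21.47·4.3 − 60 = 0 → L_y = 76.94 kN.
ΣF_x = 0: no horizontal applied forces, so L_x = 0.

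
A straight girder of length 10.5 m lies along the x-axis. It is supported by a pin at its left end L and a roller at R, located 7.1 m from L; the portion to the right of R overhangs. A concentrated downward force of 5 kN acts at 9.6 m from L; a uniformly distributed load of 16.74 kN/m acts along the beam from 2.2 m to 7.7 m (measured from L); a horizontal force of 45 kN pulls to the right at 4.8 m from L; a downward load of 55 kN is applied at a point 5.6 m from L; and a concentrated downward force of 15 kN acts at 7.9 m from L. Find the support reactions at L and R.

L_x = -45.00 kN, L_y = 36.05 kN, R_y = 131.0 kN

Resultant of the distributed load: 16.74 × 5.5 = 92.07 kN at 4.95 m from L.
ΣM about L: R_y·7.1 − 5·9.6 − (16.74·5.5)·4.95 − 55·5.6 − 15·7.9 = 0 → R_y = 930.2465/7.1 = 131.021 ≈ 131.0 kN.
ΣF_y = 0: L_y + 131.021 − 5 − 16.74·5.5 − 55 − 15 = 0 → L_y = 36.05 kN.
ΣF_x = 0: L_x + 45 = 0 → L_x = -45.00 kN.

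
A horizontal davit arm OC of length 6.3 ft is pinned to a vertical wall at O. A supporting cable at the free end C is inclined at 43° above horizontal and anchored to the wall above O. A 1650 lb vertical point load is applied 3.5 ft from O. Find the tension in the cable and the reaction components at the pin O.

ΣM about O: T·sin43°·6.3 − 1650·3.5 = 0 → T = 5775/(6.3·0.681998) = 1344.09 ≈ 1344 lb.
ΣF_x = 0: O_x − T·cos43° = 0 → O_x = 1344.09 × 0.731354 = 983.0 lb.
ΣF_y = 0: O_y + T·sin43° − 1650 = 0 → O_y = 1650 − 1344.09 × 0.681998 = 733.3 lb.

T = 1344 lb, O_x = 983.0 lb, O_y = 733.3 lb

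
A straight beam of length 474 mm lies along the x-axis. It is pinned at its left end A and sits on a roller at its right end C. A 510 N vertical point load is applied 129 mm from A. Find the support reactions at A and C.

A_x = 0, A_y = 371.2 N, C_y = 138.8 N

ΣM about A: C_y·474 − 510·129 = 0 → C_y = 65790/474 = 138.797 ≈ 138.8 N.
ΣF_y = 0: A_y + 138.797 − 510 = 0 → A_y = 371.2 N.
ΣF_x = 0: no horizontal applied forces, so A_x = 0.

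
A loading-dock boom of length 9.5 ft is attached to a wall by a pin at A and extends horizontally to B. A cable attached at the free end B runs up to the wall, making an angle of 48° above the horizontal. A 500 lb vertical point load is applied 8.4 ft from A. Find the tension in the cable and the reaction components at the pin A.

T = 594.9 lb, A_x = 398.1 lb, A_y = 57.89 lb

ΣM about A: T·sin48°·9.5 − 500·8.4 = 0 → T = 4200/(9.5·0.743145) = 594.911 ≈ 594.9 lb.
ΣF_x = 0: A_x − T·cos48° = 0 → A_x = 594.911 × 0.669131 = 398.1 lb.
ΣF_y = 0: A_y + T·sin48° − 500 = 0 → A_y = 500 − 594.911 × 0.743145 = 57.89 lb.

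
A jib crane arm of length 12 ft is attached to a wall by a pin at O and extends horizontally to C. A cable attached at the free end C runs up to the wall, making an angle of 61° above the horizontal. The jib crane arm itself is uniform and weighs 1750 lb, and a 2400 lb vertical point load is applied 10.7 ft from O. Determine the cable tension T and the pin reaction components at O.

T = 3447 lb, O_x = 1671 lb, O_y = 1135 lb

ΣM about O: T·sin61°·12 − 1750·6 − 2400·10.7 = 0 → T = 36180/(12·0.87462) = 3447.21 ≈ 3447 lb.
ΣF_x = 0: O_x − T·cos61° = 0 → O_x = 3447.21 × 0.48481 = 1671 lb.
ΣF_y = 0: O_y + T·sin61° − 1750 − 2400 = 0 → O_y = 4150 − 3447.21 × 0.87462 = 1135 lb.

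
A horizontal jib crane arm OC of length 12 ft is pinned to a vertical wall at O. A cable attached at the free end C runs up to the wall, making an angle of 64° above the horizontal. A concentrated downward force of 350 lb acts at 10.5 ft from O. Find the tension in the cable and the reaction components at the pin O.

ΣM about O: T·sin64°·12 − 350·10.5 = 0 → T = 3675/(12·0.898794) = 340.734 ≈ 340.7 lb.
ΣF_x = 0: O_x − T·cos64° = 0 → O_x = 340.734 × 0.438371 = 149.4 lb.
ΣF_y = 0: O_y + T·sin64° − 350 = 0 → O_y = 350 − 340.734 × 0.898794 = 43.75 lb.

T = 340.7 lb, O_x = 149.4 lb, O_y = 43.75 lb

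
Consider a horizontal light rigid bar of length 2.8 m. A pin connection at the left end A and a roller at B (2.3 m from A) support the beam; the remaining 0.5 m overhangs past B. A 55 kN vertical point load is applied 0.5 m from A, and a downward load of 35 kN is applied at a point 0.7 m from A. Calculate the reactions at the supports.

A_x = 0, A_y = 67.39 kN, B_y = 22.61 kN

Moments about A: B_y·2.3 − 55·0.5 − 35·0.7 = 0 → B_y = 52/2.3 = 22.6087 ≈ 22.61 kN.
ΣF_y = 0: A_y + 22.6087 − 55 − 35 = 0 → A_y = 67.39 kN.
ΣF_x = 0: no horizontal applied forces, so A_x = 0.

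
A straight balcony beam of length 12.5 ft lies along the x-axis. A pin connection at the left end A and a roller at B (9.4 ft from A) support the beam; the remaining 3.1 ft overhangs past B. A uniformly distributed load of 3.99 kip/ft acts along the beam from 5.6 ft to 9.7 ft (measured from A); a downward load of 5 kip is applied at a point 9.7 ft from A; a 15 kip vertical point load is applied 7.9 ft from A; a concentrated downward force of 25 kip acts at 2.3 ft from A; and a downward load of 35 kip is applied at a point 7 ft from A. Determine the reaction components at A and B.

Resultant of the distributed load: 3.99 × 4.1 = 16.359 kip at 7.65 ft from A.
Moments about A: B_y·9.4 − (3.99·4.1)·7.65 − 5·9.7 − 15·7.9 − 25·2.3 − 35·7 = 0 → B_y = 594.64635/9.4 = 63.2602 ≈ 63.26 kip.
ΣF_y = 0: A_y + 63.2602 − 3.99·4.1 − 5 − 15 − 25 − 35 = 0 → A_y = 33.10 kip.
ΣF_x = 0: no horizontal applied forces, so A_x = 0.

A_x = 0, A_y = 33.10 kip, B_y = 63.26 kip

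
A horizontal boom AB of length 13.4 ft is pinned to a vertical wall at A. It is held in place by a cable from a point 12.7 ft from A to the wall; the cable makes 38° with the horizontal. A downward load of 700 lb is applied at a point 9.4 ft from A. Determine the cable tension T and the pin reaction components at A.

ΣM about A: T·sin38°·12.7 − 700·9.4 = 0 → T = 6580/(12.7·0.615661) = 841.551 ≈ 841.6 lb.
ΣF_x = 0: A_x − T·cos38° = 0 → A_x = 841.551 × 0.788011 = 663.2 lb.
ΣF_y = 0: A_y + T·sin38° − 700 = 0 → A_y = 700 − 841.551 × 0.615661 = 181.9 lb.

T = 841.6 lb, A_x = 663.2 lb, A_y = 181.9 lb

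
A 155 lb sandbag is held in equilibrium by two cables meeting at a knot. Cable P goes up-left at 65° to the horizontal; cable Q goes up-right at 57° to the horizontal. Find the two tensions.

ΣF_x = 0: −T_P·cos65° + T_Q·cos57° = 0 → T_Q = 0.77596·T_P.
ΣF_y = 0: T_P·sin65° + T_Q·sin57° = 155.
Substitute: T_P·(0.906308 + 0.77596·0.838671) = 155 → T_P = 99.5451 ≈ 99.55 lb.
Then T_Q = 0.77596 × 99.5451 = 77.24 lb.

T_P = 99.55 lb, T_Q = 77.24 lb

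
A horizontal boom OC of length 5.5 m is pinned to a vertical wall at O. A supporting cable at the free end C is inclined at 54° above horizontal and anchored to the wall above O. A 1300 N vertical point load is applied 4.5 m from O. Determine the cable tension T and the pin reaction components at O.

ΣM about O: T·sin54°·5.5 − 1300·4.5 = 0 → T = 5850/(5.5·0.809017) = 1314.73 ≈ 1315 N.
ΣF_x = 0: O_x − T·cos54° = 0 → O_x = 1314.73 × 0.587785 = 772.8 N.
ΣF_y = 0: O_y + T·sin54° − 1300 = 0 → O_y = 1300 − 1314.73 × 0.809017 = 236.4 N.

T = 1315 N, O_x = 772.8 N, O_y = 236.4 N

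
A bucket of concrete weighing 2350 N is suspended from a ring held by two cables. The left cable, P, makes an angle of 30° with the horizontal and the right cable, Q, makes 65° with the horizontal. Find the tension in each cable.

T_P = 996.9 N, T_Q = 2043 N

ΣF_x = 0: −T_P·cos30° + T_Q·cos65° = 0 → T_Q = 2.04919·T_P.
ΣF_y = 0: T_P·sin30° + T_Q·sin65° = 2350.
Substitute: T_P·(0.5 + 2.04919·0.906308) = 2350 → T_P = 996.947 ≈ 996.9 N.
Then T_Q = 2.04919 × 996.947 = 2043 N.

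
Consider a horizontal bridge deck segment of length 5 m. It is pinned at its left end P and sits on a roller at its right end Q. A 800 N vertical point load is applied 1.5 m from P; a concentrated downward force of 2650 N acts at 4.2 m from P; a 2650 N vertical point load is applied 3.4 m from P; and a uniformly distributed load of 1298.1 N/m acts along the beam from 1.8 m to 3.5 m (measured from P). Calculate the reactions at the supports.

P_x = 0, P_y = 2869 N, Q_y = 5438 N

Resultant of the distributed load: 1298.1 × 1.7 = 2206.77 N at 2.65 m from P.
Taking moments about P: Q_y·5 − 800·1.5 − 2650·4.2 − 2650·3.4 − (1298.1·1.7)·2.65 = 0 → Q_y = 27187.9405/5 = 5437.59 ≈ 5438 N.
ΣF_y = 0: P_y + 5437.59 − 800 − 2650 − 2650 − 1298.1·1.7 = 0 → P_y = 2869 N.
ΣF_x = 0: no horizontal applied forces, so P_x = 0.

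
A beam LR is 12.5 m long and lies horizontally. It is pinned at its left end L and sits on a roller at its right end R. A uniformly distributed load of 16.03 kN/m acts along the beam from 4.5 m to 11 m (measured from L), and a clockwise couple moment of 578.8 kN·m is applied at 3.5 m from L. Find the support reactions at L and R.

L_x = 0, L_y = -6.710 kN, R_y = 110.9 kN

Resultant of the distributed load: 16.03 × 6.5 = 104.195 kN at 7.75 m from L.
Taking moments about L: R_y·12.5 − (16.03·6.5)·7.75 − 578.8 = 0 → R_y = 1386.31125/12.5 = 110.905 ≈ 110.9 kN.
ΣF_y = 0: L_y + 110.905 − 16.03·6.5 = 0 → L_y = -6.710 kN.
ΣF_x = 0: no horizontal applied forces, so L_x = 0.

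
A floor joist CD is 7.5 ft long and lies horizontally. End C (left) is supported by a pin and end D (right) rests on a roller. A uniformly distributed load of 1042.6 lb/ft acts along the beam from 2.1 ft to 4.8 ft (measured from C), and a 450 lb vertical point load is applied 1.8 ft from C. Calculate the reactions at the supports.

Resultant of the distributed load: 1042.6 × 2.7 = 2815.02 lb at 3.45 ft from C.
Taking moments about C: D_y·7.5 − (1042.6·2.7)·3.45 − 450·1.8 = 0 → D_y = 10521.819/7.5 = 1402.91 ≈ 1403 lb.
ΣF_y = 0: C_y + 1402.91 − 1042.6·2.7 − 450 = 0 → C_y = 1862 lb.
ΣF_x = 0: no horizontal applied forces, so C_x = 0.

C_x = 0, C_y = 1862 lb, D_y = 1403 lb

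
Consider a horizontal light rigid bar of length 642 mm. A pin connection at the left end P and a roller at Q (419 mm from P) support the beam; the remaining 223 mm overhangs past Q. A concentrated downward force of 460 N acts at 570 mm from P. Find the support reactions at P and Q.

Moments about P: Q_y·419 − 460·570 = 0 → Q_y = 262200/419 = 625.776 ≈ 625.8 N.
ΣF_y = 0: P_y + 625.776 − 460 = 0 → P_y = -165.8 N.
ΣF_x = 0: no horizontal applied forces, so P_x = 0.

P_x = 0, P_y = -165.8 N, Q_y = 625.8 N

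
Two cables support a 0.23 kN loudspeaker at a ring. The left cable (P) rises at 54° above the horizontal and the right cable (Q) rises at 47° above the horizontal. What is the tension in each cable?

ΣF_x = 0: −T_P·cos54° + T_Q·cos47° = 0 → T_Q = 0.861857·T_P.
ΣF_y = 0: T_P·sin54° + T_Q·sin47° = 0.23.
Substitute: T_P·(0.809017 + 0.861857·0.731354) = 0.23 → T_P = 0.159796 ≈ 0.1598 kN.
Then T_Q = 0.861857 × 0.159796 = 0.1377 kN.

T_P = 0.1598 kN, T_Q = 0.1377 kN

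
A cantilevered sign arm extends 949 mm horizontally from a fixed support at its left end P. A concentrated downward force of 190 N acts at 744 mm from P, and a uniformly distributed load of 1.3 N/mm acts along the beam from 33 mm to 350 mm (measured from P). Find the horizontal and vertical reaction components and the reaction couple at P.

Resultant of the distributed load: 1.3 × 317 = 412.1 N at 191.5 mm from P.
ΣF_x = 0: P_x = 0.
ΣF_y = 0: P_y − 190 − 1.3·317 = 0 → P_y = 602.1 N.
ΣM about P: M_P − 190·744 − (1.3·317)·191.5 = 0 → M_P = 220300 N·mm.

P_x = 0, P_y = 602.1 N, M_P = 220300 N·mm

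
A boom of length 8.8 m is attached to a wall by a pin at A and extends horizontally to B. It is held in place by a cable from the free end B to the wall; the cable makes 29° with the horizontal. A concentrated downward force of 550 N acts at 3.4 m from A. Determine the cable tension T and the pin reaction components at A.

ΣM about A: T·sin29°·8.8 − 550·3.4 = 0 → T = 1870/(8.8·0.48481) = 438.316 ≈ 438.3 N.
ΣF_x = 0: A_x − T·cos29° = 0 → A_x = 438.316 × 0.87462 = 383.4 N.
ΣF_y = 0: A_y + T·sin29° − 550 = 0 → A_y = 550 − 438.316 × 0.48481 = 337.5 N.

T = 438.3 N, A_x = 383.4 N, A_y = 337.5 N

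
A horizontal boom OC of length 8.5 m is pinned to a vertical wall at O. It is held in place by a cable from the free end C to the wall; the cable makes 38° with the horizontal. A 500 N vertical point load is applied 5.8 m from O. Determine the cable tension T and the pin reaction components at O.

T = 554.2 N, O_x = 436.7 N, O_y = 158.8 N

ΣM about O: T·sin38°·8.5 − 500·5.8 = 0 → T = 2900/(8.5·0.615661) = 554.163 ≈ 554.2 N.
ΣF_x = 0: O_x − T·cos38° = 0 → O_x = 554.163 × 0.788011 = 436.7 N.
ΣF_y = 0: O_y + T·sin38° − 500 = 0 → O_y = 500 − 554.163 × 0.615661 = 158.8 N.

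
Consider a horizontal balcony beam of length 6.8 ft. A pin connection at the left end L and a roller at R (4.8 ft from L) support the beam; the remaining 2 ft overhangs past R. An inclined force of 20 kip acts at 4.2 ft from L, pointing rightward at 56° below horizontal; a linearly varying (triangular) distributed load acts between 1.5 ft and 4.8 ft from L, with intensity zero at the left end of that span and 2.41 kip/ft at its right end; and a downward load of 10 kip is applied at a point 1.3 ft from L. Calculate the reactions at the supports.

L_x = -11.18 kip, L_y = 10.28 kip, R_y = 20.28 kip

Resultant of the triangular load: ½ × 2.41 × 3.3 = 3.9765 kip, acting at 3.7 ft from L (one-third of the span from the peak).
Taking moments about L: R_y·4.8 − 20·sin56°·4.2 − (½·2.41·3.3)·3.7 − 10·1.3 = 0 → R_y = 97.3522/4.8 = 20.2817 ≈ 20.28 kip.
ΣF_y = 0: L_y + 20.2817 − 20·sin56° − ½·2.41·3.3 − 10 = 0 → L_y = 10.28 kip.
ΣF_x = 0: L_x + 20·cos56° = 0 → L_x = -11.18 kip.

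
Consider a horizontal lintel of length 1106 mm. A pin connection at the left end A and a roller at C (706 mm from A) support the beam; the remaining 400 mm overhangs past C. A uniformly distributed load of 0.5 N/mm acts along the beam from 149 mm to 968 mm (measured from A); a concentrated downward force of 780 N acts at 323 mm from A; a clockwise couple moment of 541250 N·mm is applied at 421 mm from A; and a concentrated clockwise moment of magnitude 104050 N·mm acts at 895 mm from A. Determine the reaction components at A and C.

A_x = 0, A_y = -405.3 N, C_y = 1595 N

Resultant of the distributed load: 0.5 × 819 = 409.5 N at 558.5 mm from A.
ΣM about A: C_y·706 − (0.5·819)·558.5 − 780·323 − 541250 − 104050 = 0 → C_y = 1125945.75/706 = 1594.82 ≈ 1595 N.
ΣF_y = 0: A_y + 1594.82 − 0.5·819 − 780 = 0 → A_y = -405.3 N.
ΣF_x = 0: no horizontal applied forces, so A_x = 0.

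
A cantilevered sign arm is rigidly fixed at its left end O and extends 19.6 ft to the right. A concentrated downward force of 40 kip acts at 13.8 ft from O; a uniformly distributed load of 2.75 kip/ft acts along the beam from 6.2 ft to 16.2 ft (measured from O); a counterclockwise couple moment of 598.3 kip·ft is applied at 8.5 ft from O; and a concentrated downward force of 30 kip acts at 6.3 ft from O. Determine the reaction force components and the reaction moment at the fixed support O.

O_x = 0, O_y = 97.50 kip, M_O = 450.7 kip·ft

Resultant of the distributed load: 2.75 × 10 = 27.5 kip at 11.2 ft from O.
ΣF_x = 0: O_x = 0.
ΣF_y = 0: O_y − 40 − 2.75·10 − 30 = 0 → O_y = 97.50 kip.
ΣM about O: M_O − 40·13.8 − (2.75·10)·11.2 + 598.3 − 30·6.3 = 0 → M_O = 450.7 kip·ft.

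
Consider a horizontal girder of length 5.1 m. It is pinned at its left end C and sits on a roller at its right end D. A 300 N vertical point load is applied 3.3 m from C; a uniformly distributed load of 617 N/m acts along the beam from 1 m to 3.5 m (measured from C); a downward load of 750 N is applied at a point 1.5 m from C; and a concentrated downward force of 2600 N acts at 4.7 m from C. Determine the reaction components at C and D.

Resultant of the distributed load: 617 × 2.5 = 1542.5 N at 2.25 m from C.
Moments about C: D_y·5.1 − 300·3.3 − (617·2.5)·2.25 − 750·1.5 − 2600·4.7 = 0 → D_y = 17805.625/5.1 = 3491.3 ≈ 3491 N.
ΣF_y = 0: C_y + 3491.3 − 300 − 617·2.5 − 750 − 2600 = 0 → C_y = 1701 N.
ΣF_x = 0: no horizontal applied forces, so C_x = 0.

C_x = 0, C_y = 1701 N, D_y = 3491 N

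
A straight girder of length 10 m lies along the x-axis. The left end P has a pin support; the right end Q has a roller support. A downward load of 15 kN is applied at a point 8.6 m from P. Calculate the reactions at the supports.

P_x = 0, P_y = 2.100 kN, Q_y = 12.90 kN

ΣM about P: Q_y·10 − 15·8.6 = 0 → Q_y = 129/10 = 12.90 kN.
ΣF_y = 0: P_y + 12.9 − 15 = 0 → P_y = 2.100 kN.
ΣF_x = 0: no horizontal applied forces, so P_x = 0.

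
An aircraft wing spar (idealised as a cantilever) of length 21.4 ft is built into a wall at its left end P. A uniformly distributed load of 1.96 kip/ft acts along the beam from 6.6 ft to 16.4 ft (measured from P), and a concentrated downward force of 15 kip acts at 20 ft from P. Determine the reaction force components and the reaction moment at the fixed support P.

Resultant of the distributed load: 1.96 × 9.8 = 19.208 kip at 11.5 ft from P.
ΣF_x = 0: P_x = 0.
ΣF_y = 0: P_y − 1.96·9.8 − 15 = 0 → P_y = 34.21 kip.
ΣM about P: M_P − (1.96·9.8)·11.5 − 15·20 = 0 → M_P = 520.9 kip·ft.

P_x = 0, P_y = 34.21 kip, M_P = 520.9 kip·ft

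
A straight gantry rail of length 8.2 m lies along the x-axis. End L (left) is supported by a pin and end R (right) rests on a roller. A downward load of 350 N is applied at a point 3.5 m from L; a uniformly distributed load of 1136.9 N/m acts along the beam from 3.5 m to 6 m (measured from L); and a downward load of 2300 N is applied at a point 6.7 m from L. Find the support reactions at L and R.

Resultant of the distributed load: 1136.9 × 2.5 = 2842.25 N at 4.75 m from L.
ΣM about L: R_y·8.2 − 350·3.5 − (1136.9·2.5)·4.75 − 2300·6.7 = 0 → R_y = 30135.6875/8.2 = 3675.08 ≈ 3675 N.
ΣF_y = 0: L_y + 3675.08 − 350 − 1136.9·2.5 − 2300 = 0 → L_y = 1817 N.
ΣF_x = 0: no horizontal applied forces, so L_x = 0.

L_x = 0, L_y = 1817 N, R_y = 3675 N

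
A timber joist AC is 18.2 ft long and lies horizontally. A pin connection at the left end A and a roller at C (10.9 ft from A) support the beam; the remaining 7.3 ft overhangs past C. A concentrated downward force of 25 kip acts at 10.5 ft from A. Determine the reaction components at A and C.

A_x = 0, A_y = 0.9174 kip, C_y = 24.08 kip

Moments about A: C_y·10.9 − 25·10.5 = 0 → C_y = 262.5/10.9 = 24.0826 ≈ 24.08 kip.
ΣF_y = 0: A_y + 24.0826 − 25 = 0 → A_y = 0.9174 kip.
ΣF_x = 0: no horizontal applied forces, so A_x = 0.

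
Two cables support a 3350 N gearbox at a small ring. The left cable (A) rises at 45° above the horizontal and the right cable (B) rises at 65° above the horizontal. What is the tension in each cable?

T_A = 1507 N, T_B = 2521 N

ΣF_x = 0: −T_A·cos45° + T_B·cos65° = 0 → T_B = 1.67316·T_A.
ΣF_y = 0: T_A·sin45° + T_B·sin65° = 3350.
Substitute: T_A·(0.707107 + 1.67316·0.906308) = 3350 → T_A = 1506.63 ≈ 1507 N.
Then T_B = 1.67316 × 1506.63 = 2521 N.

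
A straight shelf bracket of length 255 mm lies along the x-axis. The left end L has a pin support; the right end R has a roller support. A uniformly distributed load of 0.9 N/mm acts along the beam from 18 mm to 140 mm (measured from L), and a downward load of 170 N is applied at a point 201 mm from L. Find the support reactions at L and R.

L_x = 0, L_y = 111.8 N, R_y = 168.0 N

Resultant of the distributed load: 0.9 × 122 = 109.8 N at 79 mm from L.
Moments about L: R_y·255 − (0.9·122)·79 − 170·201 = 0 → R_y = 42844.2/255 = 168.016 ≈ 168.0 N.
ΣF_y = 0: L_y + 168.016 − 0.9·122 − 170 = 0 → L_y = 111.8 N.
ΣF_x = 0: no horizontal applied forces, so L_x = 0.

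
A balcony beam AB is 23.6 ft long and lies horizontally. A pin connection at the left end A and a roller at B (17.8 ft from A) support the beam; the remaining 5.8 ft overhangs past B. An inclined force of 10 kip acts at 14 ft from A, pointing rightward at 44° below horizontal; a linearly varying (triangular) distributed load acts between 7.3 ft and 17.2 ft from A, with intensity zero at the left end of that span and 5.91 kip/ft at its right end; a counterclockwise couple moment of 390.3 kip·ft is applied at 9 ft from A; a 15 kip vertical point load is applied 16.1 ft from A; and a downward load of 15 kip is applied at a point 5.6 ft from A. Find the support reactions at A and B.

A_x = -7.193 kip, A_y = 41.53 kip, B_y = 24.67 kip

Resultant of the triangular load: ½ × 5.91 × 9.9 = 29.2545 kip, acting at 13.9 ft from A (one-third of the span from the peak).
ΣM about A: B_y·17.8 − 10·sin44°·14 − (½·5.91·9.9)·13.9 + 390.3 − 15·16.1 − 15·5.6 = 0 → B_y = 439.09/17.8 = 24.668 ≈ 24.67 kip.
ΣF_y = 0: A_y + 24.668 − 10·sin44° − ½·5.91·9.9 − 15 − 15 = 0 → A_y = 41.53 kip.
ΣF_x = 0: A_x + 10·cos44° = 0 → A_x = -7.193 kip.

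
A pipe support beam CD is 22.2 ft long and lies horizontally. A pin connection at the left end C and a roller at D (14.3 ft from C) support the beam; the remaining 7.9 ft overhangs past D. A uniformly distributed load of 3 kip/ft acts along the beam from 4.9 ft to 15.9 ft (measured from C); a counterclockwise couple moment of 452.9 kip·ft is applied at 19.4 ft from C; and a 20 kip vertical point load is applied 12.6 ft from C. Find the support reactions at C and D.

C_x = 0, C_y = 43.05 kip, D_y = 9.951 kip

Resultant of the distributed load: 3 × 11 = 33 kip at 10.4 ft from C.
ΣM about C: D_y·14.3 − (3·11)·10.4 + 452.9 − 20·12.6 = 0 → D_y = 142.3/14.3 = 9.95105 ≈ 9.951 kip.
ΣF_y = 0: C_y + 9.95105 − 3·11 − 20 = 0 → C_y = 43.05 kip.
ΣF_x = 0: no horizontal applied forces, so C_x = 0.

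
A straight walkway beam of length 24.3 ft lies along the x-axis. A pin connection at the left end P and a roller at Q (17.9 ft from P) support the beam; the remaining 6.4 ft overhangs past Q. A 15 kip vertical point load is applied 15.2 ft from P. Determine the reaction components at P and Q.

ΣM about P: Q_y·17.9 − 15·15.2 = 0 → Q_y = 228/17.9 = 12.7374 ≈ 12.74 kip.
ΣF_y = 0: P_y + 12.7374 − 15 = 0 → P_y = 2.263 kip.
ΣF_x = 0: no horizontal applied forces, so P_x = 0.

P_x = 0, P_y = 2.263 kip, Q_y = 12.74 kip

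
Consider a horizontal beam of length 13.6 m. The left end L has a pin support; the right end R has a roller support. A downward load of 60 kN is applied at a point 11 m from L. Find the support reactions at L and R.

ΣM about L: R_y·13.6 − 60·11 = 0 → R_y = 660/13.6 = 48.5294 ≈ 48.53 kN.
ΣF_y = 0: L_y + 48.5294 − 60 = 0 → L_y = 11.47 kN.
ΣF_x = 0: no horizontal applied forces, so L_x = 0.

L_x = 0, L_y = 11.47 kN, R_y = 48.53 kN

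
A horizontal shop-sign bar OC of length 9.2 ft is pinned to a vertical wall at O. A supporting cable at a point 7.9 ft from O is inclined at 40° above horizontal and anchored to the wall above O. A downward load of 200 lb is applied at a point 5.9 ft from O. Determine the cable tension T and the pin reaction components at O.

ΣM about O: T·sin40°·7.9 − 200·5.9 = 0 → T = 1180/(7.9·0.642788) = 232.374 ≈ 232.4 lb.
ΣF_x = 0: O_x − T·cos40° = 0 → O_x = 232.374 × 0.766044 = 178.0 lb.
ΣF_y = 0: O_y + T·sin40° − 200 = 0 → O_y = 200 − 232.374 × 0.642788 = 50.63 lb.

T = 232.4 lb, O_x = 178.0 lb, O_y = 50.63 lb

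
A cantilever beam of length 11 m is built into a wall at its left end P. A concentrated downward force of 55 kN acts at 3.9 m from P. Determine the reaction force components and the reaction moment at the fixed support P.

ΣF_x = 0: P_x = 0.
ΣF_y = 0: P_y − 55 = 0 → P_y = 55.00 kN.
ΣM about P: M_P − 55·3.9 = 0 → M_P = 214.5 kN·m.

P_x = 0, P_y = 55.00 kN, M_P = 214.5 kN·m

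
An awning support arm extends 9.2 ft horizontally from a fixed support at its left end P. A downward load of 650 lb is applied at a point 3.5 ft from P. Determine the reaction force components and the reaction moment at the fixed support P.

P_x = 0, P_y = 650.0 lb, M_P = 2275 lb·ft

ΣF_x = 0: P_x = 0.
ΣF_y = 0: P_y − 650 = 0 → P_y = 650.0 lb.
ΣM about P: M_P − 650·3.5 = 0 → M_P = 2275 lb·ft.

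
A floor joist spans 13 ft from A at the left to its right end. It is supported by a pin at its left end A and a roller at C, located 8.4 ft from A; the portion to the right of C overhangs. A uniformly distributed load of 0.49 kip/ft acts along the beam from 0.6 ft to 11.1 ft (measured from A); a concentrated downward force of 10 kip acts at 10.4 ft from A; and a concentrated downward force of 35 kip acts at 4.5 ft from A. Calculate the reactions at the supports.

A_x = 0, A_y = 15.43 kip, C_y = 34.71 kip

Resultant of the distributed load: 0.49 × 10.5 = 5.145 kip at 5.85 ft from A.
Taking moments about A: C_y·8.4 − (0.49·10.5)·5.85 − 10·10.4 − 35·4.5 = 0 → C_y = 291.59825/8.4 = 34.7141 ≈ 34.71 kip.
ΣF_y = 0: A_y + 34.7141 − 0.49·10.5 − 10 − 35 = 0 → A_y = 15.43 kip.
ΣF_x = 0: no horizontal applied forces, so A_x = 0.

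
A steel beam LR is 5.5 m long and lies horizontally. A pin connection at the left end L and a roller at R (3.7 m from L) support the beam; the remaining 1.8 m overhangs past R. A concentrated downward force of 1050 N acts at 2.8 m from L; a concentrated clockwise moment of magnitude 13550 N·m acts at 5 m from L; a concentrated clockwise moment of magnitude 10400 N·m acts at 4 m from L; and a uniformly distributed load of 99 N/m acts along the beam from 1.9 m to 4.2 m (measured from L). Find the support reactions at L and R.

L_x = 0, L_y = -6178 N, R_y = 7455 N

Resultant of the distributed load: 99 × 2.3 = 227.7 N at 3.05 m from L.
ΣM about L: R_y·3.7 − 1050·2.8 − 13550 − 10400 − (99·2.3)·3.05 = 0 → R_y = 27584.485/3.7 = 7455.27 ≈ 7455 N.
ΣF_y = 0: L_y + 7455.27 − 1050 − 99·2.3 = 0 → L_y = -6178 N.
ΣF_x = 0: no horizontal applied forces, so L_x = 0.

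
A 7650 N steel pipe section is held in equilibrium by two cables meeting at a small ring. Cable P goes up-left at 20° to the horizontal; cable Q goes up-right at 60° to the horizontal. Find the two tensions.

T_P = 3884 N, T_Q = 7300 N

ΣF_x = 0: −T_P·cos20° + T_Q·cos60° = 0 → T_Q = 1.87939·T_P.
ΣF_y = 0: T_P·sin20° + T_Q·sin60° = 7650.
Substitute: T_P·(0.34202 + 1.87939·0.866025) = 7650 → T_P = 3884 N.
Then T_Q = 1.87939 × 3884 = 7300 N.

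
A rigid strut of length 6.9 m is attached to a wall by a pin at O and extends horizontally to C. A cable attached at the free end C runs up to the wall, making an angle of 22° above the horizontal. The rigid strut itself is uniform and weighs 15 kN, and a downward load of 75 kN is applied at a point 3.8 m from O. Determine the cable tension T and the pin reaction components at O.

T = 130.3 kN, O_x = 120.8 kN, O_y = 41.20 kN

ΣM about O: T·sin22°·6.9 − 15·3.45 − 75·3.8 = 0 → T = 336.75/(6.9·0.374607) = 130.281 ≈ 130.3 kN.
ΣF_x = 0: O_x − T·cos22° = 0 → O_x = 130.281 × 0.927184 = 120.8 kN.
ΣF_y = 0: O_y + T·sin22° − 15 − 75 = 0 → O_y = 90 − 130.281 × 0.374607 = 41.20 kN.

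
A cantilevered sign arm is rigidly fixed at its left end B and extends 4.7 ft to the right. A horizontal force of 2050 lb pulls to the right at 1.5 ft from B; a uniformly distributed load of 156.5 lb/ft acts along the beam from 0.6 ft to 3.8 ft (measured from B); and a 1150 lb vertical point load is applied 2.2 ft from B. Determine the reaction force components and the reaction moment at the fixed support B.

B_x = -2050 lb, B_y = 1651 lb, M_B = 3632 lb·ft

Resultant of the distributed load: 156.5 × 3.2 = 500.8 lb at 2.2 ft from B.
ΣF_x = 0: B_x + 2050 = 0 → B_x = -2050 lb.
ΣF_y = 0: B_y − 156.5·3.2 − 1150 = 0 → B_y = 1651 lb.
ΣM about B: M_B − (156.5·3.2)·2.2 − 1150·2.2 = 0 → M_B = 3632 lb·ft.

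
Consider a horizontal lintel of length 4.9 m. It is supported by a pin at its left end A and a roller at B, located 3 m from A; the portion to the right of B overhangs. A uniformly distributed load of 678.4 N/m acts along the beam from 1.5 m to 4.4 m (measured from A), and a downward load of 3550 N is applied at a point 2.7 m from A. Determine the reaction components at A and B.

Resultant of the distributed load: 678.4 × 2.9 = 1967.36 N at 2.95 m from A.
ΣM about A: B_y·3 − (678.4·2.9)·2.95 − 3550·2.7 = 0 → B_y = 15388.712/3 = 5129.57 ≈ 5130 N.
ΣF_y = 0: A_y + 5129.57 − 678.4·2.9 − 3550 = 0 → A_y = 387.8 N.
ΣF_x = 0: no horizontal applied forces, so A_x = 0.

A_x = 0, A_y = 387.8 N, B_y = 5130 N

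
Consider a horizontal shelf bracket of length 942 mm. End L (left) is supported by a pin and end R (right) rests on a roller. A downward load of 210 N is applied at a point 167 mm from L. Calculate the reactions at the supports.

L_x = 0, L_y = 172.8 N, R_y = 37.23 N

Moments about L: R_y·942 − 210·167 = 0 → R_y = 35070/942 = 37.2293 ≈ 37.23 N.
ΣF_y = 0: L_y + 37.2293 − 210 = 0 → L_y = 172.8 N.
ΣF_x = 0: no horizontal applied forces, so L_x = 0.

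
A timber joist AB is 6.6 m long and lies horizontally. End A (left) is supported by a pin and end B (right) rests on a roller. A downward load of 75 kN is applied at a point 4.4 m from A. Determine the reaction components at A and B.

Moments about A: B_y·6.6 − 75·4.4 = 0 → B_y = 330/6.6 = 50.00 kN.
ΣF_y = 0: A_y + 50 − 75 = 0 → A_y = 25.00 kN.
ΣF_x = 0: no horizontal applied forces, so A_x = 0.

A_x = 0, A_y = 25.00 kN, B_y = 50.00 kN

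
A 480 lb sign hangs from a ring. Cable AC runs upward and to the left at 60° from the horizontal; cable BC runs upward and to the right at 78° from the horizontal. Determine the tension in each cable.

ΣF_x = 0: −T_AC·cos60° + T_BC·cos78° = 0 → T_BC = 2.40487·T_AC.
ΣF_y = 0: T_AC·sin60° + T_BC·sin78° = 480.
Substitute: T_AC·(0.866025 + 2.40487·0.978148) = 480 → T_AC = 149.145 ≈ 149.1 lb.
Then T_BC = 2.40487 × 149.145 = 358.7 lb.

T_AC = 149.1 lb, T_BC = 358.7 lb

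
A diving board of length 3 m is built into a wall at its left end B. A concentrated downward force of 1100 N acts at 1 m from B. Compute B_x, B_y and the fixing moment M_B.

B_x = 0, B_y = 1100 N, M_B = 1100 N·m

ΣF_x = 0: B_x = 0.
ΣF_y = 0: B_y − 1100 = 0 → B_y = 1100 N.
ΣM about B: M_B − 1100·1 = 0 → M_B = 1100 N·m.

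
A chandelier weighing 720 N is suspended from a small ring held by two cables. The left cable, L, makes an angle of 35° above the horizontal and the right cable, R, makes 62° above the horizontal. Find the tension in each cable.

ΣF_x = 0: −T_L·cos35° + T_R·cos62° = 0 → T_R = 1.74484·T_L.
ΣF_y = 0: T_L·sin35° + T_R·sin62° = 720.
Substitute: T_L·(0.573576 + 1.74484·0.882948) = 720 → T_L = 340.558 ≈ 340.6 N.
Then T_R = 1.74484 × 340.558 = 594.2 N.

T_L = 340.6 N, T_R = 594.2 N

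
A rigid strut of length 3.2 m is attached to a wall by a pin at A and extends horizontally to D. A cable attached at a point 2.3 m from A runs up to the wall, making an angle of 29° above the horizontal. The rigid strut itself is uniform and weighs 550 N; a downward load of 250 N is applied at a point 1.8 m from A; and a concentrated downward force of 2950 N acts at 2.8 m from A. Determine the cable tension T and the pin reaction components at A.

ΣM about A: T·sin29°·2.3 − 550·1.6 − 250·1.8 − 2950·2.8 = 0 → T = 9590/(2.3·0.48481) = 8600.41 ≈ 8600 N.
ΣF_x = 0: A_x − T·cos29° = 0 → A_x = 8600.41 × 0.87462 = 7522 N.
ΣF_y = 0: A_y + T·sin29° − 550 − 250 − 2950 = 0 → A_y = 3750 − 8600.41 × 0.48481 = -419.6 N.

T = 8600 N, A_x = 7522 N, A_y = -419.6 N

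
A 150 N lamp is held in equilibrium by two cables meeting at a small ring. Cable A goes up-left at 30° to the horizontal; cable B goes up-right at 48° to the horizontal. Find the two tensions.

ΣF_x = 0: −T_A·cos30° + T_B·cos48° = 0 → T_B = 1.29425·T_A.
ΣF_y = 0: T_A·sin30° + T_B·sin48° = 150.
Substitute: T_A·(0.5 + 1.29425·0.743145) = 150 → T_A = 102.612 ≈ 102.6 N.
Then T_B = 1.29425 × 102.612 = 132.8 N.

T_A = 102.6 N, T_B = 132.8 N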